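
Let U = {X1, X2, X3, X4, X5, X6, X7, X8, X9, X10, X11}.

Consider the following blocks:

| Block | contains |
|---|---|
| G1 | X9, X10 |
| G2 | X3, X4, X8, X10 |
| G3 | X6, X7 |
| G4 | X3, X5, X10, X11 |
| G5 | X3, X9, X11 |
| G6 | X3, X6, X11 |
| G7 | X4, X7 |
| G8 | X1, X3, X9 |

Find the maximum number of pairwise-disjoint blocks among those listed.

G1, G6, G7 are pairwise disjoint (G1={X9,X10}; G6={X3,X6,X11}; G7={X4,X7}).
Every remaining block overlaps one of these, and no 4 of the listed blocks are pairwise disjoint, so 3 is the maximum.

3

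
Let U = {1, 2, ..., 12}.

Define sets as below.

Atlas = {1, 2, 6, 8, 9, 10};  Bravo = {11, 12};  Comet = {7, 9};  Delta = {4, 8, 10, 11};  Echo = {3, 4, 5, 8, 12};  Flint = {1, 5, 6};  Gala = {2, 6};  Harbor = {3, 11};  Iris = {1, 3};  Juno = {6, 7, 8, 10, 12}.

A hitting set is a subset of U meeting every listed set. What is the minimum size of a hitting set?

4

Take H = {3, 6, 9, 11}. Each listed set contains at least one of these, so H is a hitting set of size 4.
The sets Comet, Delta, Gala, Iris are pairwise disjoint, so any hitting set needs a separate point for each — at least 4. Hence 4 is optimal.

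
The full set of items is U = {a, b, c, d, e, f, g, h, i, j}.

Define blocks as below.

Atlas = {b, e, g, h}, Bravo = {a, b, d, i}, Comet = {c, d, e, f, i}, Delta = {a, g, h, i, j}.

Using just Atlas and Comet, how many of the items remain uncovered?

Union of Atlas, Comet = {b, c, d, e, f, g, h, i}.
Not covered: a, j — 2 items.

2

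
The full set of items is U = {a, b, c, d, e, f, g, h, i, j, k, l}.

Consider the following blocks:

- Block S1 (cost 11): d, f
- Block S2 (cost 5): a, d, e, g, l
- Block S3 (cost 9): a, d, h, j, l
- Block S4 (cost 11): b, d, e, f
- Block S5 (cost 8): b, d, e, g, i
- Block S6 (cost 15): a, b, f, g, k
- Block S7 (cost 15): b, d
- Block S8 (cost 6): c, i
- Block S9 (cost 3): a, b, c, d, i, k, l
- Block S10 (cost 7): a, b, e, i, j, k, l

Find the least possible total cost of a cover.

S1, S2, S3, S9 together cover every item (S1 ∪ S2 ∪ S3 ∪ S9 = {a, b, c, d, e, f, g, h, i, j, k, l}); total cost 11 + 5 + 9 + 3 = 28.
No covering selection has total cost below 28.

28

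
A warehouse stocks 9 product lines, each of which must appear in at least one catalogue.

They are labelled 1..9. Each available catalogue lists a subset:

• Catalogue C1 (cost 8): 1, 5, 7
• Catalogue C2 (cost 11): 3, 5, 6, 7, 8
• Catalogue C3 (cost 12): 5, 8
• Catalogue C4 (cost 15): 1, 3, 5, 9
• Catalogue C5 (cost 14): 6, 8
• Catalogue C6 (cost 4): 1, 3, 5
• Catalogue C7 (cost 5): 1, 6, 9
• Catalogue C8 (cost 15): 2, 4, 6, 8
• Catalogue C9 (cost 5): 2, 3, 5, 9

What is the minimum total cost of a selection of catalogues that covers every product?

C1, C8, C9 together cover every product (C1 ∪ C8 ∪ C9 = {1, 2, 3, 4, 5, 6, 7, 8, 9}); total cost 8 + 15 + 5 = 28.
The greedy pick C9, C7, C2, C8 costs 36; no covering selection beats 28.

28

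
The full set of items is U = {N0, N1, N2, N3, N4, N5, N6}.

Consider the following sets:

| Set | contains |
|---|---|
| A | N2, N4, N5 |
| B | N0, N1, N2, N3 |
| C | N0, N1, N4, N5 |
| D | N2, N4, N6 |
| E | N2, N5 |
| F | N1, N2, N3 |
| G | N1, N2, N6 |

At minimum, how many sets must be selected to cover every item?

B, D, and E cover everything between them: the union {N0, N1, N2, N3, N4, N5, N6} is all of U.
No 2 of the 7 sets cover everything (all 21 combinations miss at least one item), so 3 is optimal.

3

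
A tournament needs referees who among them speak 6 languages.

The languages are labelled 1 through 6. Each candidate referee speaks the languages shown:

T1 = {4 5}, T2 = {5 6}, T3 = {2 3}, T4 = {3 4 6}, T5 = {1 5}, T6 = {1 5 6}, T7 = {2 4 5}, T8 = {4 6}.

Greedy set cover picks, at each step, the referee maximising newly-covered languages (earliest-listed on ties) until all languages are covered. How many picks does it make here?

Greedy: pick T4 (covers 3 new) → pick T5 (covers 2 new) → pick T3 (covers 1 new). Total picks: 3.

3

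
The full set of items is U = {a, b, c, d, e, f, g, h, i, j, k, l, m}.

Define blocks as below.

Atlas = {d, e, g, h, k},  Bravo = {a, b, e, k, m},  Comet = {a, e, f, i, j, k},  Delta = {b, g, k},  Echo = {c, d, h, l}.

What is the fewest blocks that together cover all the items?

Bravo and Comet and Delta and Echo together: Bravo ∪ Comet ∪ Delta ∪ Echo = {a, b, c, d, e, f, g, h, i, j, k, l, m} — every item is covered.
No 3 of the 5 blocks cover everything (all 10 combinations miss at least one item), so 4 is optimal.

4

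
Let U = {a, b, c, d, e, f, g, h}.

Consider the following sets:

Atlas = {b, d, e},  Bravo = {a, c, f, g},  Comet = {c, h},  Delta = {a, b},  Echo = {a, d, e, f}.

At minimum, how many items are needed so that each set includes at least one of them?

T = {b, c, d} meets every set (each contains at least one member of T), and |T| = 3.
No choice of 2 items meets every set, so 3 is the minimum.

3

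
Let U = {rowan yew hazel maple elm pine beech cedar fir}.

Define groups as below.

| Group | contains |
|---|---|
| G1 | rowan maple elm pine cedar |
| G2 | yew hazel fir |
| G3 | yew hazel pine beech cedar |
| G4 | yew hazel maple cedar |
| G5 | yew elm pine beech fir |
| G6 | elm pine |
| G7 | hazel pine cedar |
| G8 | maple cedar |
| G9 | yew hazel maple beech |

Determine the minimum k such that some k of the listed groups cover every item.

3

Take {G1, G2, G3}. Their union is {rowan, yew, hazel, maple, elm, pine, beech, cedar, fir}, which is all 9 items.
Only G1 contains rowan, so G1 is forced; the remaining 4 items need at least 2 more groups (each remaining group adds at most 3) — so at least 3 groups are needed, and 3 is optimal.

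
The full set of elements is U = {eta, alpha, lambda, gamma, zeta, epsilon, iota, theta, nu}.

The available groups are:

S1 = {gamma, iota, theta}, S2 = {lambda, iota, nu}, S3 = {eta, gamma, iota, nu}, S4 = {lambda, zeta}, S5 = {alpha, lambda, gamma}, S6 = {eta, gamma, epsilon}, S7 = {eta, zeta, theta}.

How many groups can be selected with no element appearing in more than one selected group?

S1, S4 are pairwise disjoint (S1={gamma,iota,theta}; S4={lambda,zeta}).
Every remaining group overlaps one of these, and no 3 of the listed groups are pairwise disjoint, so 2 is the maximum.

2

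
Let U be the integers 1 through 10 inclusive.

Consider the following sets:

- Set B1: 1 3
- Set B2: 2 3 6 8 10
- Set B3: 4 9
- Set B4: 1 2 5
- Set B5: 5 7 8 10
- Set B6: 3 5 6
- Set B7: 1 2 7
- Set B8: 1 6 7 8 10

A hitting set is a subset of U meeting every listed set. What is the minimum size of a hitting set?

The 4 items {3, 4, 5, 7} hit every set.
No choice of 3 items meets every set, so 4 is the minimum.

4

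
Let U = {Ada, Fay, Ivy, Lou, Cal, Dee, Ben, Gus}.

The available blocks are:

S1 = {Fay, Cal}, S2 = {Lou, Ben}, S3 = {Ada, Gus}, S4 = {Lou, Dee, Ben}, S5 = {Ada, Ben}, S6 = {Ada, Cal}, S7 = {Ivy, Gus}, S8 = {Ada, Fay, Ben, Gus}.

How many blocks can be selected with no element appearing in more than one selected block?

3

S1, S3, S4 are pairwise disjoint (S1={Fay,Cal}; S3={Ada,Gus}; S4={Lou,Dee,Ben}).
Every remaining block overlaps one of these, and no 4 of the listed blocks are pairwise disjoint, so 3 is the maximum.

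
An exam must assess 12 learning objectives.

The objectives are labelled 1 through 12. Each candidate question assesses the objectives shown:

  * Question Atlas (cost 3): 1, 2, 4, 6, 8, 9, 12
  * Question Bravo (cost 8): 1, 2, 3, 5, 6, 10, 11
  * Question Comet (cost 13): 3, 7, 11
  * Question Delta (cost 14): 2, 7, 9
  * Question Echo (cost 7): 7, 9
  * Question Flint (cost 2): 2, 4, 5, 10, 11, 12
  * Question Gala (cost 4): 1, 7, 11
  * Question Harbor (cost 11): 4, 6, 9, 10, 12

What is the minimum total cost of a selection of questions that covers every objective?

Atlas, Bravo, Gala together cover every objective (Atlas ∪ Bravo ∪ Gala = {1, 2, 3, 4, 5, 6, 7, 8, 9, 10, 11, 12}); total cost 3 + 8 + 4 = 15.
The greedy pick Flint, Atlas, Gala, Bravo costs 17; no covering selection beats 15.

15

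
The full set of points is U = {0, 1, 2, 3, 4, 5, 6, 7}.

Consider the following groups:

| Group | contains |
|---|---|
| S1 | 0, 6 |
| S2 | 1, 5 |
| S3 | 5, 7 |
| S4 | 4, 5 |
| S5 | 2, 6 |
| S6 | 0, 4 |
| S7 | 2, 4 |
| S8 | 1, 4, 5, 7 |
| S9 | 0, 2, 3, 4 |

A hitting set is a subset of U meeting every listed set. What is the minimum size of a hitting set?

3

Take H = {0, 2, 5}. Each listed group contains at least one of these, so H is a hitting set of size 3.
The groups S3, S5, S6 are pairwise disjoint, so any hitting set needs a separate point for each — at least 3. Hence 3 is optimal.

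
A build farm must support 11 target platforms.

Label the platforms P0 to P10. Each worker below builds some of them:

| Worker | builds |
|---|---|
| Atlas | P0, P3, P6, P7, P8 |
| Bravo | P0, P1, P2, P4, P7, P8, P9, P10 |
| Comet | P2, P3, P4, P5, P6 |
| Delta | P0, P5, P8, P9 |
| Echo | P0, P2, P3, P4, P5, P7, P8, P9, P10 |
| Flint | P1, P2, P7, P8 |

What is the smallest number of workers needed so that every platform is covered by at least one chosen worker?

Bravo and Comet together: Bravo ∪ Comet = {P0, P1, P2, P3, P4, P5, P6, P7, P8, P9, P10} — every platform is covered.
No single worker has all 11 platforms (the largest, Echo, has 9), so 2 is optimal.

2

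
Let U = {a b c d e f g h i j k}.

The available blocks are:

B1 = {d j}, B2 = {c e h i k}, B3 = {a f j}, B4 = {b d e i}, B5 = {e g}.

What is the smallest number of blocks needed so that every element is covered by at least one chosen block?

4

B2, B3, B4, and B5 cover everything between them: the union {a, b, c, d, e, f, g, h, i, j, k} is all of U.
Only B4 contains b, so B4 is forced; the remaining 7 elements need at least 3 more blocks (each remaining block adds at most 3) — so at least 4 blocks are needed, and 4 is optimal.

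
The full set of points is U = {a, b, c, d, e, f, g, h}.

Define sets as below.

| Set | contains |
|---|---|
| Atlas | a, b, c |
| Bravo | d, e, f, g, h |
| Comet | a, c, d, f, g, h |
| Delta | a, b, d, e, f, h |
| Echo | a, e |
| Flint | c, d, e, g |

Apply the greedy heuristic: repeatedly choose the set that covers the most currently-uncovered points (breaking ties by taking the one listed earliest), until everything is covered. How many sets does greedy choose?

2

Greedy: pick Comet (covers 6 new) → pick Delta (covers 2 new). Total picks: 2.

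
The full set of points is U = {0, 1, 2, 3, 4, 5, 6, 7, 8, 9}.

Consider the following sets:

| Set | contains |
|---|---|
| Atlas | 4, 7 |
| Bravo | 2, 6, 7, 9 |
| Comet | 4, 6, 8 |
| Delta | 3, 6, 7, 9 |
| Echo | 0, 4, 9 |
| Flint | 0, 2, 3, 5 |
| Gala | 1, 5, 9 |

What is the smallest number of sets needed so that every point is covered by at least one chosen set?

4

Comet, Delta, Flint, and Gala cover everything between them: the union {0, 1, 2, 3, 4, 5, 6, 7, 8, 9} is all of U.
Only Gala contains 1, so Gala is forced; the remaining 7 points need at least 3 more sets (each remaining set adds at most 3) — so at least 4 sets are needed, and 4 is optimal.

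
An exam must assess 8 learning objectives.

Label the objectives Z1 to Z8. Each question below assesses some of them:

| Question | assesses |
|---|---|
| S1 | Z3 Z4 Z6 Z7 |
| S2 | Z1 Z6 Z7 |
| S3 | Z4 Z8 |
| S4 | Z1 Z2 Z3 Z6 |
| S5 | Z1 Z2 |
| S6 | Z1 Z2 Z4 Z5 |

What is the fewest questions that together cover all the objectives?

S1 and S3 and S6 together: S1 ∪ S3 ∪ S6 = {Z1, Z2, Z3, Z4, Z5, Z6, Z7, Z8} — every objective is covered.
Only S6 contains Z5, so S6 is forced; the remaining 4 objectives need at least 2 more questions (each remaining question adds at most 3) — so at least 3 questions are needed, and 3 is optimal.

3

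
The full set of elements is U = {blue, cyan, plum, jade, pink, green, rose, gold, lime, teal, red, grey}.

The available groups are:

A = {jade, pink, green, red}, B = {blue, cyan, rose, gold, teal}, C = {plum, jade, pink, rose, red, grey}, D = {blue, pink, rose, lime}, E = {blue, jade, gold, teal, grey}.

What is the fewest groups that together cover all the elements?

A and B and C and D together: A ∪ B ∪ C ∪ D = {blue, cyan, plum, jade, pink, green, rose, gold, lime, teal, red, grey} — every element is covered.
No 3 of the 5 groups cover everything (all 10 combinations miss at least one element), so 4 is optimal.

4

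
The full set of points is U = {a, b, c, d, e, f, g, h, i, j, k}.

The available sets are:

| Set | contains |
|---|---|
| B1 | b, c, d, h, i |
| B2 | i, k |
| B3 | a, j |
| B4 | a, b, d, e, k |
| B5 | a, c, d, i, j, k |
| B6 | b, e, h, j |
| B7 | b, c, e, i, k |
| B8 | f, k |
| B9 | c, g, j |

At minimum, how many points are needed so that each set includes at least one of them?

T = {d, j, k} meets every set (each contains at least one member of T), and |T| = 3.
The sets B1, B3, B8 are pairwise disjoint, so any hitting set needs a separate point for each — at least 3. Hence 3 is optimal.

3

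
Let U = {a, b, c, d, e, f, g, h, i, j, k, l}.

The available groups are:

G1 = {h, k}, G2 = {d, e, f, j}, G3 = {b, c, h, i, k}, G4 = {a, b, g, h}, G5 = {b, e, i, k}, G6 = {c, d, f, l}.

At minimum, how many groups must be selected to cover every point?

4

G2, G3, G4, and G6 cover everything between them: the union {a, b, c, d, e, f, g, h, i, j, k, l} is all of U.
No 3 of the 6 groups cover everything (all 20 combinations miss at least one point), so 4 is optimal.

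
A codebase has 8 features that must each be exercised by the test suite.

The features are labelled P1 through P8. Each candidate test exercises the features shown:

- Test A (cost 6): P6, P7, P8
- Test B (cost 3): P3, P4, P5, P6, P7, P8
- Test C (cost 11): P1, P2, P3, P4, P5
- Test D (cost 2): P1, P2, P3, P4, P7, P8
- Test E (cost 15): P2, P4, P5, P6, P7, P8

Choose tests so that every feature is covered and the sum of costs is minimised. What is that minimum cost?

B, D together cover every feature (B ∪ D = {P1, P2, P3, P4, P5, P6, P7, P8}); total cost 3 + 2 = 5.
No covering selection has total cost below 5.

5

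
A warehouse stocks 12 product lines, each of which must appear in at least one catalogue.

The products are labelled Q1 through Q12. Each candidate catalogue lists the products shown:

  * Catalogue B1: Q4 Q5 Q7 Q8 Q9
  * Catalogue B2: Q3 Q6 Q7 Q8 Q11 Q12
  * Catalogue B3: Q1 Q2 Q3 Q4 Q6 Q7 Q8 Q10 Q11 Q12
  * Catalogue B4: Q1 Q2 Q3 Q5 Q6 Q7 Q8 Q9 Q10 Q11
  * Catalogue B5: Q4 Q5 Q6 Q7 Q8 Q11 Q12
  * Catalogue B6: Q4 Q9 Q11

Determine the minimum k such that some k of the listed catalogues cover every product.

2

B3 and B4 together: B3 ∪ B4 = {Q1, Q2, Q3, Q4, Q5, Q6, Q7, Q8, Q9, Q10, Q11, Q12} — every product is covered.
No single catalogue has all 12 products (the largest, B3, has 10), so 2 is optimal.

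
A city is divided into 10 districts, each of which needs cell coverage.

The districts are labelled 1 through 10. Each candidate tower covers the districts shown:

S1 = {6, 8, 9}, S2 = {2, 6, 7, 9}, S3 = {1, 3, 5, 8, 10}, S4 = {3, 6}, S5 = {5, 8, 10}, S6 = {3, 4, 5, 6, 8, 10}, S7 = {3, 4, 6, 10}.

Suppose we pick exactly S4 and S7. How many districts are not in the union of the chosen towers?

6

Union of S4, S7 = {3, 4, 6, 10}.
Not covered: 1, 2, 5, 7, 8, 9 — 6 districts.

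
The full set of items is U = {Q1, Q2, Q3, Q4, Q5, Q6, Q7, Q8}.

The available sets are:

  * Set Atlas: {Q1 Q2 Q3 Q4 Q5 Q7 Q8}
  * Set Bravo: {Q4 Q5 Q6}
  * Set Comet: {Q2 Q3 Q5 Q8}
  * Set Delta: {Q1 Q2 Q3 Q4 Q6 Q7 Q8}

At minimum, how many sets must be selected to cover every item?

Comet and Delta cover everything between them: the union {Q1, Q2, Q3, Q4, Q5, Q6, Q7, Q8} is all of U.
No single set has all 8 items (the largest, Atlas, has 7), so 2 is optimal.

2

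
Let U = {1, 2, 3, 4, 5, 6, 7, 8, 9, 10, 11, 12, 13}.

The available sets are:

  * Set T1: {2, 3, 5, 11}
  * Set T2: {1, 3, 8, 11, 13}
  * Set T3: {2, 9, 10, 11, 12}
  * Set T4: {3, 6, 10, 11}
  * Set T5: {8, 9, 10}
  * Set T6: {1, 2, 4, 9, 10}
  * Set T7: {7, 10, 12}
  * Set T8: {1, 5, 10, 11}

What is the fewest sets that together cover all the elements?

5

Take {T2, T4, T6, T7, T8}. Their union is {1, 2, 3, 4, 5, 6, 7, 8, 9, 10, 11, 12, 13}, which is all 13 elements.
No 4 of the 8 sets cover everything (all 70 combinations miss at least one element), so 5 is optimal.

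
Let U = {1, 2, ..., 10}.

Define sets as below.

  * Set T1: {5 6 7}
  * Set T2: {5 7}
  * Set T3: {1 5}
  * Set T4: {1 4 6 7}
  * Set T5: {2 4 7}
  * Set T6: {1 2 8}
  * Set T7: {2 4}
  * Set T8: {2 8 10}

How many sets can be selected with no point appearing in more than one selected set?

T2, T7 are pairwise disjoint (T2={5,7}; T7={2,4}).
Every remaining set overlaps one of these, and no 3 of the listed sets are pairwise disjoint, so 2 is the maximum.

2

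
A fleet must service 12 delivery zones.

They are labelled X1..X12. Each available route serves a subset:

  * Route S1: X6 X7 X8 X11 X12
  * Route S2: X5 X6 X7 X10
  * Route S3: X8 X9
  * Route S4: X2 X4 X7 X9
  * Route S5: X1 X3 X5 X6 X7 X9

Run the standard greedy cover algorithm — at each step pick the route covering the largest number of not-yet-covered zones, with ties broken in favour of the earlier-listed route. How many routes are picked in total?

Greedy: pick S5 (covers 6 new) → pick S1 (covers 3 new) → pick S4 (covers 2 new) → pick S2 (covers 1 new). Total picks: 4.

4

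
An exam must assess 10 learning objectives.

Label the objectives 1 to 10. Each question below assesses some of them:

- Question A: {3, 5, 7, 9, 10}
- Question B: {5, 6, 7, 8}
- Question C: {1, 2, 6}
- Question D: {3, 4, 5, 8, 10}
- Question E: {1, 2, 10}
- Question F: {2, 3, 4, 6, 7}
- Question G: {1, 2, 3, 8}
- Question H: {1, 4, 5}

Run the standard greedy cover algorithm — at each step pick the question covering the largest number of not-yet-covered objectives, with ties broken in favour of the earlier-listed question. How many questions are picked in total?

Greedy: pick A (covers 5 new) → pick C (covers 3 new) → pick D (covers 2 new). Total picks: 3.

3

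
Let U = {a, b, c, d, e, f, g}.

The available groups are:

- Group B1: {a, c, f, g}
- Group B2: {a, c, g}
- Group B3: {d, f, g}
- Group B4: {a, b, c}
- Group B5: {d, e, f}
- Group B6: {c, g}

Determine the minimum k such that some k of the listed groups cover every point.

B2 and B4 and B5 together: B2 ∪ B4 ∪ B5 = {a, b, c, d, e, f, g} — every point is covered.
Only B4 contains b, so B4 is forced; the remaining 4 points need at least 2 more groups (each remaining group adds at most 3) — so at least 3 groups are needed, and 3 is optimal.

3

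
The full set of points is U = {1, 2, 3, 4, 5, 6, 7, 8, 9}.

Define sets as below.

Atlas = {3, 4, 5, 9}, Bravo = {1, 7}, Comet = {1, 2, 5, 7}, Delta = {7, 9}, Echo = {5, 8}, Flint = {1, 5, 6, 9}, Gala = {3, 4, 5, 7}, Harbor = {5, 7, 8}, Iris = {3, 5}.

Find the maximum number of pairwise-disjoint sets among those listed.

2

Bravo, Iris are pairwise disjoint (Bravo={1,7}; Iris={3,5}).
Every remaining set overlaps one of these, and no 3 of the listed sets are pairwise disjoint, so 2 is the maximum.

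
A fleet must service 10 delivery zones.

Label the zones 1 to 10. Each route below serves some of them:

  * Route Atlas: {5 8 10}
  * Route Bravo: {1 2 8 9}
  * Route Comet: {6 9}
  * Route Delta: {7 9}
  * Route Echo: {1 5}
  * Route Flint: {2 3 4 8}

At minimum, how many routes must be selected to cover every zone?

5

Atlas and Bravo and Comet and Delta and Flint together: Atlas ∪ Bravo ∪ Comet ∪ Delta ∪ Flint = {1, 2, 3, 4, 5, 6, 7, 8, 9, 10} — every zone is covered.
No 4 of the 6 routes cover everything (all 15 combinations miss at least one zone), so 5 is optimal.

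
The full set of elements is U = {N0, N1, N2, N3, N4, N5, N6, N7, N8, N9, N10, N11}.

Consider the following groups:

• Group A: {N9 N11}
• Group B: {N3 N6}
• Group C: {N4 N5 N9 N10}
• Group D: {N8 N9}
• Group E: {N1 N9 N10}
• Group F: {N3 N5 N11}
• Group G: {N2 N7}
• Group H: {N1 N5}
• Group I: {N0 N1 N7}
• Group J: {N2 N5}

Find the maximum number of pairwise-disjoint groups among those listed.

A, B, G, H are pairwise disjoint (A={N9,N11}; B={N3,N6}; G={N2,N7}; H={N1,N5}).
Every remaining group overlaps one of these, and no 5 of the listed groups are pairwise disjoint, so 4 is the maximum.

4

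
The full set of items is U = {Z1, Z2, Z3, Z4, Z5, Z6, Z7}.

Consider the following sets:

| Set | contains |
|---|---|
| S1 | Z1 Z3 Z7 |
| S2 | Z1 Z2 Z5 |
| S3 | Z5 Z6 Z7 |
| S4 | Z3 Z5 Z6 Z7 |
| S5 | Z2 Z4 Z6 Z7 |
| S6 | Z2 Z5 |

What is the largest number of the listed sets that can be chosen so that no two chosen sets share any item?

S1, S6 are pairwise disjoint (S1={Z1,Z3,Z7}; S6={Z2,Z5}).
Every remaining set overlaps one of these, and no 3 of the listed sets are pairwise disjoint, so 2 is the maximum.

2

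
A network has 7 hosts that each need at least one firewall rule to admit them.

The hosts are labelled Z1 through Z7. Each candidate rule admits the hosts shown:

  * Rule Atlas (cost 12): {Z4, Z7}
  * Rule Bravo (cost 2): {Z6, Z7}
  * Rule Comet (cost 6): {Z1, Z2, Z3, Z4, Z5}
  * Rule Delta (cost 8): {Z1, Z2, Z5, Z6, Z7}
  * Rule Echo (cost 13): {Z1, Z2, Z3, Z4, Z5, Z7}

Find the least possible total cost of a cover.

8

Bravo, Comet together cover every host (Bravo ∪ Comet = {Z1, Z2, Z3, Z4, Z5, Z6, Z7}); total cost 2 + 6 = 8.
No covering selection has total cost below 8.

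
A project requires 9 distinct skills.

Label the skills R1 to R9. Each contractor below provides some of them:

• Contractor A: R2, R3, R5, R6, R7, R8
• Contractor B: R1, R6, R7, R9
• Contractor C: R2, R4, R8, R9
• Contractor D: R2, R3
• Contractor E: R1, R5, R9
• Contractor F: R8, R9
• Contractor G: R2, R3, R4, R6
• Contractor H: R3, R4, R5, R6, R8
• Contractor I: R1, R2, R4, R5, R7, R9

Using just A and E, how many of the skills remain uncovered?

Union of A, E = {R1, R2, R3, R5, R6, R7, R8, R9}.
Not covered: R4 — 1 skill.

1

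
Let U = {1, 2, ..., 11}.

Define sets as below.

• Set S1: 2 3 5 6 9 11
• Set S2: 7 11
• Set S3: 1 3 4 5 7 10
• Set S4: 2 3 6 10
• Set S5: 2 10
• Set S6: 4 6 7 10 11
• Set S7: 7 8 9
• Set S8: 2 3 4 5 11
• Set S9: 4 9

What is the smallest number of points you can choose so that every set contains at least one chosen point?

3

The 3 points {2, 4, 7} hit every set.
The sets S2, S4, S9 are pairwise disjoint, so any hitting set needs a separate point for each — at least 3. Hence 3 is optimal.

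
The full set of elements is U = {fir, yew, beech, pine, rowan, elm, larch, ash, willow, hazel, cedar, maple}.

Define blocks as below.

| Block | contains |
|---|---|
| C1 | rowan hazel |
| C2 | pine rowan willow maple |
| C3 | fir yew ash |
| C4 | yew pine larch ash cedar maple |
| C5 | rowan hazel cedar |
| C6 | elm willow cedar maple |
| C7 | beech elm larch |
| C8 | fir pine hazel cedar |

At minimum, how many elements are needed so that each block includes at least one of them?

4

H = {rowan, elm, ash, hazel} meets every block (each contains at least one member of H), and |H| = 4.
No choice of 3 elements meets every block, so 4 is the minimum.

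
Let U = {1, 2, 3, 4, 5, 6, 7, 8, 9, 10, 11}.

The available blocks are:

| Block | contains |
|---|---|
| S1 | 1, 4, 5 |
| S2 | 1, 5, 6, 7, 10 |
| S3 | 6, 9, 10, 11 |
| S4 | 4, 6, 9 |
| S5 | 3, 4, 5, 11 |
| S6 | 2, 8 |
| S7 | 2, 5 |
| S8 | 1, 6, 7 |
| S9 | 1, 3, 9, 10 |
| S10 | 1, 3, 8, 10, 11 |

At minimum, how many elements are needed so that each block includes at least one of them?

Take H = {5, 7, 8, 9}. Each listed block contains at least one of these, so H is a hitting set of size 4.
No choice of 3 elements meets every block, so 4 is the minimum.

4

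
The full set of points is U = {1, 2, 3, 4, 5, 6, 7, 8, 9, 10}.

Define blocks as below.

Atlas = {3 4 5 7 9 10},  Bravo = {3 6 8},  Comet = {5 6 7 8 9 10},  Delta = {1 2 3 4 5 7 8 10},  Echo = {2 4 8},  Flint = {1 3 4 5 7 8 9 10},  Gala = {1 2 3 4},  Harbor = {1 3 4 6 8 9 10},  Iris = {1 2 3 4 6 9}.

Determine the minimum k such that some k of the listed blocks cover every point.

Take {Comet, Delta}. Their union is {1, 2, 3, 4, 5, 6, 7, 8, 9, 10}, which is all 10 points.
No single block has all 10 points (the largest, Delta, has 8), so 2 is optimal.

2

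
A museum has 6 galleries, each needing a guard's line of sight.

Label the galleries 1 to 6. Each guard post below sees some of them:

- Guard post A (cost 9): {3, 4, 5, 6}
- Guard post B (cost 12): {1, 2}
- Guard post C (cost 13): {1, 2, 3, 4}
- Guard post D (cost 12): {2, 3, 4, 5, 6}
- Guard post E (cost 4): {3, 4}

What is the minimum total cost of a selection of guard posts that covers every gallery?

21

A, B together cover every gallery (A ∪ B = {1, 2, 3, 4, 5, 6}); total cost 9 + 12 = 21.
The greedy pick E, D, B costs 28; no covering selection beats 21.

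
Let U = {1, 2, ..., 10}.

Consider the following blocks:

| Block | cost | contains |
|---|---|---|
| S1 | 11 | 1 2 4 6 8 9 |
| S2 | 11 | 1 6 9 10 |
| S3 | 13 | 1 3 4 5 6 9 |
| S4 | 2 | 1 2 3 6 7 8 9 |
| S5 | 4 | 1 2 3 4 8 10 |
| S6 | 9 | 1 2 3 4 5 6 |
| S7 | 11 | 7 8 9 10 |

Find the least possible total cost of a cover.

S4, S5, S6 together cover every element (S4 ∪ S5 ∪ S6 = {1, 2, 3, 4, 5, 6, 7, 8, 9, 10}); total cost 2 + 4 + 9 = 15.
No covering selection has total cost below 15.

15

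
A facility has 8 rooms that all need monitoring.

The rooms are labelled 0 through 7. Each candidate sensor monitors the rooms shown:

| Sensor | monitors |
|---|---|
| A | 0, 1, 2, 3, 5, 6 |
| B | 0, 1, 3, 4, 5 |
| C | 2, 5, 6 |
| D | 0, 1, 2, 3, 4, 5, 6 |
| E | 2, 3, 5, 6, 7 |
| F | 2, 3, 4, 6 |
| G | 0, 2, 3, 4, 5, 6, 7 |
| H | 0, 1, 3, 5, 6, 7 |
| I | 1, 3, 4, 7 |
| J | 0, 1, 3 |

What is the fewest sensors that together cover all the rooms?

Take {D, G}. Their union is {0, 1, 2, 3, 4, 5, 6, 7}, which is all 8 rooms.
No single sensor has all 8 rooms (the largest, D, has 7), so 2 is optimal.

2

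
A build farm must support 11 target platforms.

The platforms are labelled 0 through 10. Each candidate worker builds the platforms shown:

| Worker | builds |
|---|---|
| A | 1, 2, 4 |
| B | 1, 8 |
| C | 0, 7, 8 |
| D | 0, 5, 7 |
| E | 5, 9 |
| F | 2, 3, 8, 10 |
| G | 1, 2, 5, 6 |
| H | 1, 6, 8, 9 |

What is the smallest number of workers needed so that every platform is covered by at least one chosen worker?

4

A and D and F and H together: A ∪ D ∪ F ∪ H = {0, 1, 2, 3, 4, 5, 6, 7, 8, 9, 10} — every platform is covered.
Only F contains 3, so F is forced; the remaining 7 platforms need at least 3 more workers (each remaining worker adds at most 3) — so at least 4 workers are needed, and 4 is optimal.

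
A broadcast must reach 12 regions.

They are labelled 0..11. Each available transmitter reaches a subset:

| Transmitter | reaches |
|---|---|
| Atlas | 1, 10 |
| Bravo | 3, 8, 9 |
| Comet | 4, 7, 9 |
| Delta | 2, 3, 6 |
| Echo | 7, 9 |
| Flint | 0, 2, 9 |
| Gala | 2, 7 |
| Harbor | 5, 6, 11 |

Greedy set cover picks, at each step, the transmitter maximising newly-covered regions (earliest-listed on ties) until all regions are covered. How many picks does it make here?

5

Greedy: pick Bravo (covers 3 new) → pick Harbor (covers 3 new) → pick Atlas (covers 2 new) → pick Comet (covers 2 new) → pick Flint (covers 2 new). Total picks: 5.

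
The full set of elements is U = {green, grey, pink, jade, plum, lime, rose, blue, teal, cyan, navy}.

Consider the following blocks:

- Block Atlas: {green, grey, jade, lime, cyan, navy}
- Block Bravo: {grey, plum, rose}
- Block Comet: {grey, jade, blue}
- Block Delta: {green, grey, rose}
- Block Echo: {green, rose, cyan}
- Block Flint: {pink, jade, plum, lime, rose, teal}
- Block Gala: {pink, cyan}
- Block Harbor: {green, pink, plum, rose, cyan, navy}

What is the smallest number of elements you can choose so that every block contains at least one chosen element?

H = {grey, pink, cyan} meets every block (each contains at least one member of H), and |H| = 3.
No choice of 2 elements meets every block, so 3 is the minimum.

3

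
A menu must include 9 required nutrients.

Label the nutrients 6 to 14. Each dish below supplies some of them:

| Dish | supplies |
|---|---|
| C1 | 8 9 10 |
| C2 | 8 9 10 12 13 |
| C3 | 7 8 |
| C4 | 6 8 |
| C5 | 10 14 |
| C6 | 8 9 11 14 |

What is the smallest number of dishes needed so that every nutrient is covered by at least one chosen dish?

4

C2 and C3 and C4 and C6 together: C2 ∪ C3 ∪ C4 ∪ C6 = {6, 7, 8, 9, 10, 11, 12, 13, 14} — every nutrient is covered.
No 3 of the 6 dishes cover everything (all 20 combinations miss at least one nutrient), so 4 is optimal.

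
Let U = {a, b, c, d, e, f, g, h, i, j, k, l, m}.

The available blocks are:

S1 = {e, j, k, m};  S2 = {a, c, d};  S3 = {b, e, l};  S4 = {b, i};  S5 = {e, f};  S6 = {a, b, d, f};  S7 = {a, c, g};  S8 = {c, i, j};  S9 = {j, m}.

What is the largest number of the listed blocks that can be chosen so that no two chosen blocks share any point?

S4, S5, S7, S9 are pairwise disjoint (S4={b,i}; S5={e,f}; S7={a,c,g}; S9={j,m}).
Every remaining block overlaps one of these, and no 5 of the listed blocks are pairwise disjoint, so 4 is the maximum.

4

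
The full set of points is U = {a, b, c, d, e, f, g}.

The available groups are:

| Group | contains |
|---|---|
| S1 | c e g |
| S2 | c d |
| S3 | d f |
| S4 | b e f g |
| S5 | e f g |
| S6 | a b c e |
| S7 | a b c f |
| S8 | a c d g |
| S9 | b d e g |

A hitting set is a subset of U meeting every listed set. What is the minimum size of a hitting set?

3

H = {c, e, f} meets every group (each contains at least one member of H), and |H| = 3.
No choice of 2 points meets every group, so 3 is the minimum.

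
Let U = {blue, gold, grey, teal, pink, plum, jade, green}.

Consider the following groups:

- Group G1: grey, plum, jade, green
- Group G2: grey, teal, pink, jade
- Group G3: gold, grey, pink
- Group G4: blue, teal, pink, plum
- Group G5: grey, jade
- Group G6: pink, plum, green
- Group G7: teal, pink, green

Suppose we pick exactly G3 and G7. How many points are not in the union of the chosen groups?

3

Union of G3, G7 = {gold, grey, teal, pink, green}.
Not covered: blue, plum, jade — 3 points.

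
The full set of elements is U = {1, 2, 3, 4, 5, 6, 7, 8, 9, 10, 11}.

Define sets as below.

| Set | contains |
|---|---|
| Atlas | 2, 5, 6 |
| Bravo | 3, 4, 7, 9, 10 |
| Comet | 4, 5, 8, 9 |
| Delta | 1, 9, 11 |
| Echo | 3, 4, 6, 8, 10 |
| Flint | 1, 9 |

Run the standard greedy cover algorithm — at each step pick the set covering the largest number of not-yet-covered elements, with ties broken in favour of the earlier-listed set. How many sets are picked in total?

4

Greedy: pick Bravo (covers 5 new) → pick Atlas (covers 3 new) → pick Delta (covers 2 new) → pick Comet (covers 1 new). Total picks: 4.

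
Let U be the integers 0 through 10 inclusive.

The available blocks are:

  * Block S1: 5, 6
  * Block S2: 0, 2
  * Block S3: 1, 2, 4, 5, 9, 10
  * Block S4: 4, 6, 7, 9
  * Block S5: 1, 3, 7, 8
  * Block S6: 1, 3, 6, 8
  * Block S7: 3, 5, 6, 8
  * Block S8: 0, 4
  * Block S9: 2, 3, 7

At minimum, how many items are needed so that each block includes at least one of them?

The 4 items {2, 3, 4, 5} hit every block.
No choice of 3 items meets every block, so 4 is the minimum.

4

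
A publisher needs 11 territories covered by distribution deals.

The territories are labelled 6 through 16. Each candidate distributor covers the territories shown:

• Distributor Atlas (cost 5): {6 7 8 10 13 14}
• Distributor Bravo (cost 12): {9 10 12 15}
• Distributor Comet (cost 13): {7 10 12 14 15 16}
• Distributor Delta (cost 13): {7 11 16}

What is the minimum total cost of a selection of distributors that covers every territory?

30

Atlas, Bravo, Delta together cover every territory (Atlas ∪ Bravo ∪ Delta = {6, 7, 8, 9, 10, 11, 12, 13, 14, 15, 16}); total cost 5 + 12 + 13 = 30.
No covering selection has total cost below 30.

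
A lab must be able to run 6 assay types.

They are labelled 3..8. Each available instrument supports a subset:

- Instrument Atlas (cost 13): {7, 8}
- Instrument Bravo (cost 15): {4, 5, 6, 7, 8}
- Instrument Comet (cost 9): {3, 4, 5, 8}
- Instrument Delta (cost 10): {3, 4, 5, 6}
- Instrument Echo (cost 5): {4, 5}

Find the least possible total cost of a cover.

Atlas, Delta together cover every assay (Atlas ∪ Delta = {3, 4, 5, 6, 7, 8}); total cost 13 + 10 = 23.
The greedy pick Comet, Bravo costs 24; no covering selection beats 23.

23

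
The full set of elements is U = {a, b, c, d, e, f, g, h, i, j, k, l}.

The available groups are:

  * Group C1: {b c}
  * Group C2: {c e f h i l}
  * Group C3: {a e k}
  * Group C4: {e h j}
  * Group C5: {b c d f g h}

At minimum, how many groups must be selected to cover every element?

4

C2 and C3 and C4 and C5 together: C2 ∪ C3 ∪ C4 ∪ C5 = {a, b, c, d, e, f, g, h, i, j, k, l} — every element is covered.
No 3 of the 5 groups cover everything (all 10 combinations miss at least one element), so 4 is optimal.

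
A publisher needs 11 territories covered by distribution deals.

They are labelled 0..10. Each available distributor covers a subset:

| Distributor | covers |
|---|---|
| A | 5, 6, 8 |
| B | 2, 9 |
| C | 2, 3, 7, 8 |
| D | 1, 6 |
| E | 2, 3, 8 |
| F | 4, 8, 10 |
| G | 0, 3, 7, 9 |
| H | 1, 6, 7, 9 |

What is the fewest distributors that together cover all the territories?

A and B and D and F and G together: A ∪ B ∪ D ∪ F ∪ G = {0, 1, 2, 3, 4, 5, 6, 7, 8, 9, 10} — every territory is covered.
No 4 of the 8 distributors cover everything (all 70 combinations miss at least one territory), so 5 is optimal.

5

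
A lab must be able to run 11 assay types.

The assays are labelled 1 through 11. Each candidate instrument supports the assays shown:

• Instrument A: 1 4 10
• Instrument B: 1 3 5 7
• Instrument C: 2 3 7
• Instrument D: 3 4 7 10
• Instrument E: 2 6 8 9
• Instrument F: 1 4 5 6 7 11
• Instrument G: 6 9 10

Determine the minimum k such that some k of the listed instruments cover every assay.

3

D and E and F together: D ∪ E ∪ F = {1, 2, 3, 4, 5, 6, 7, 8, 9, 10, 11} — every assay is covered.
Only E contains 8, so E is forced; the remaining 7 assays need at least 2 more instruments (each remaining instrument adds at most 5) — so at least 3 instruments are needed, and 3 is optimal.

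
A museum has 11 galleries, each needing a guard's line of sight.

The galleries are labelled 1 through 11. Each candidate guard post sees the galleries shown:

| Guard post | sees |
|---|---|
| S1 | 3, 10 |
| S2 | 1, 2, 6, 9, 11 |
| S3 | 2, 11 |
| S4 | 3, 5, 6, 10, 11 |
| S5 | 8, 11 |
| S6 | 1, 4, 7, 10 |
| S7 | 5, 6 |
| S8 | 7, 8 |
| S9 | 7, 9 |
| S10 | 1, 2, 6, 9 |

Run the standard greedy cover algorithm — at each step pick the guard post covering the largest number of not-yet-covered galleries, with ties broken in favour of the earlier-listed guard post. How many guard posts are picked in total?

4

Greedy: pick S2 (covers 5 new) → pick S4 (covers 3 new) → pick S6 (covers 2 new) → pick S5 (covers 1 new). Total picks: 4.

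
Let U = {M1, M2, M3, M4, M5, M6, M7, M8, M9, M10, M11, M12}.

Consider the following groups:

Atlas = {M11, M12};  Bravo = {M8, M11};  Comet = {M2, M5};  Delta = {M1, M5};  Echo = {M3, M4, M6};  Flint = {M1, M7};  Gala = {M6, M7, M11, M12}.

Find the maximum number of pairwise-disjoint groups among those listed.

4

Bravo, Comet, Echo, Flint are pairwise disjoint (Bravo={M8,M11}; Comet={M2,M5}; Echo={M3,M4,M6}; Flint={M1,M7}).
Every remaining group overlaps one of these, and no 5 of the listed groups are pairwise disjoint, so 4 is the maximum.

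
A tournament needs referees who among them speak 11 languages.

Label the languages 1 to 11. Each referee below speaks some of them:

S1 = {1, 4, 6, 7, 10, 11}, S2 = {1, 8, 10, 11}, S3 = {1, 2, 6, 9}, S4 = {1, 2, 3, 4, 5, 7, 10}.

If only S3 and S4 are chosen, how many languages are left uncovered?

Union of S3, S4 = {1, 2, 3, 4, 5, 6, 7, 9, 10}.
Not covered: 8, 11 — 2 languages.

2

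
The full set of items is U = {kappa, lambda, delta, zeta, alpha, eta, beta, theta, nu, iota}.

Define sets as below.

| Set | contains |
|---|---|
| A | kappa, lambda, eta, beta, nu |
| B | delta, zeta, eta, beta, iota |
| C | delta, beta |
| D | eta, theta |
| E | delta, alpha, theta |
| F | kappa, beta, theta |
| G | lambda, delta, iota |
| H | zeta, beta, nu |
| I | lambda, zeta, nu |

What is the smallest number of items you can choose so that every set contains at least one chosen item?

3

The 3 items {delta, theta, nu} hit every set.
The sets C, D, I are pairwise disjoint, so any hitting set needs a separate item for each — at least 3. Hence 3 is optimal.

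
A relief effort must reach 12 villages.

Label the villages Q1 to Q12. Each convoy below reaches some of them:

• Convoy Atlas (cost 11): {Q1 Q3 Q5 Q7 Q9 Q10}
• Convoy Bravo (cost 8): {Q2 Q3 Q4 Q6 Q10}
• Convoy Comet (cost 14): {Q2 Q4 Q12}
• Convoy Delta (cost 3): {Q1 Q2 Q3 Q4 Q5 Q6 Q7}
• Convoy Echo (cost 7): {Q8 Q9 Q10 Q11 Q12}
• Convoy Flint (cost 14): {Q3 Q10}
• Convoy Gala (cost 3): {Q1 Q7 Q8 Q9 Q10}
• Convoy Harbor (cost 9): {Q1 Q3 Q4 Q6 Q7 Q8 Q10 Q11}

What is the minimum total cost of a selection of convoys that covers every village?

Delta, Echo together cover every village (Delta ∪ Echo = {Q1, Q2, Q3, Q4, Q5, Q6, Q7, Q8, Q9, Q10, Q11, Q12}); total cost 3 + 7 = 10.
The greedy pick Delta, Gala, Echo costs 13; no covering selection beats 10.

10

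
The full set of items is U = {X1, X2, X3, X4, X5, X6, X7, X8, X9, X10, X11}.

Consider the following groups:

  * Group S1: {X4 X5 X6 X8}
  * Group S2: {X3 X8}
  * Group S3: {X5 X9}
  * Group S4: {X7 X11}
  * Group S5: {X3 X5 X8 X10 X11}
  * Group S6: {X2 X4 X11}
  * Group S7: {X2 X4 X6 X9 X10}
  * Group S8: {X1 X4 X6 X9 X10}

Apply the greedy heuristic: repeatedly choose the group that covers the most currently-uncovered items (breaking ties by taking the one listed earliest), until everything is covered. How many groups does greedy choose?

4

Greedy: pick S5 (covers 5 new) → pick S7 (covers 4 new) → pick S4 (covers 1 new) → pick S8 (covers 1 new). Total picks: 4.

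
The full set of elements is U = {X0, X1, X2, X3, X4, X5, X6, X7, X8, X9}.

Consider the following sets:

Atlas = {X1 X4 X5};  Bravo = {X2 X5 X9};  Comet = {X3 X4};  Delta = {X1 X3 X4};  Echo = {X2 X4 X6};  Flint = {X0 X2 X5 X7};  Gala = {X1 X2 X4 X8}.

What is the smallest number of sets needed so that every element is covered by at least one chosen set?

5

Bravo and Delta and Echo and Flint and Gala together: Bravo ∪ Delta ∪ Echo ∪ Flint ∪ Gala = {X0, X1, X2, X3, X4, X5, X6, X7, X8, X9} — every element is covered.
No 4 of the 7 sets cover everything (all 35 combinations miss at least one element), so 5 is optimal.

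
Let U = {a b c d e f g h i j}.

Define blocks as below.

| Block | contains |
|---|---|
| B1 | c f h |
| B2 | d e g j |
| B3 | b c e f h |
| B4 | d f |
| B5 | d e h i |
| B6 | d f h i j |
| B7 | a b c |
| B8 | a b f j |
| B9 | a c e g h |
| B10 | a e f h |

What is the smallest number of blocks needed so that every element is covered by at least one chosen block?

Take {B2, B6, B7}. Their union is {a, b, c, d, e, f, g, h, i, j}, which is all 10 elements.
No 2 of the 10 blocks cover everything (all 45 combinations miss at least one element), so 3 is optimal.

3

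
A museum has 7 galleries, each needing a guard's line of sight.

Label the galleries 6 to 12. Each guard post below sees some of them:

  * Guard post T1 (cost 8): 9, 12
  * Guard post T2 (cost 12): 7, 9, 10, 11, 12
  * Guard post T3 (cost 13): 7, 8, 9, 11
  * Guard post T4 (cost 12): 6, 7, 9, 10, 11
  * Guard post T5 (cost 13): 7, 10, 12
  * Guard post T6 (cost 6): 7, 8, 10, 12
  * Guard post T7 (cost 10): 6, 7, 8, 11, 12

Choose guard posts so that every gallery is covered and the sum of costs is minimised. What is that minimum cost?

T4, T6 together cover every gallery (T4 ∪ T6 = {6, 7, 8, 9, 10, 11, 12}); total cost 12 + 6 = 18.
No covering selection has total cost below 18.

18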